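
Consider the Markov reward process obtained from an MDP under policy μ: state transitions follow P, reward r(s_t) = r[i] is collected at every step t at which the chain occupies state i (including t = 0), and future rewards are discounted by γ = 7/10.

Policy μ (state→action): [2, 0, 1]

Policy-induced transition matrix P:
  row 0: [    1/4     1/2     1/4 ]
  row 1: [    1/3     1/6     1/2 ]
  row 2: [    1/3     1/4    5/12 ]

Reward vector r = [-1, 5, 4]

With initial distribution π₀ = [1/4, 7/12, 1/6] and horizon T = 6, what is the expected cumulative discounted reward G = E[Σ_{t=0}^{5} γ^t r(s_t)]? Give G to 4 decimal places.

G = 8.6570

t=0: π = [0.2500, 0.5833, 0.1667], E[r] = 3.3333, γ^t·E[r] = 3.333333, running G = 3.333333
t=1: π = [0.3125, 0.2639, 0.4236], E[r] = 2.7014, γ^t·E[r] = 1.890972, running G = 5.224306
t=2: π = [0.3073, 0.3061, 0.3866], E[r] = 2.7697, γ^t·E[r] = 1.357141, running G = 6.581447
t=3: π = [0.3077, 0.3013, 0.3910], E[r] = 2.7627, γ^t·E[r] = 0.947600, running G = 7.529047
t=4: π = [0.3077, 0.3018, 0.3905], E[r] = 2.7634, γ^t·E[r] = 0.663486, running G = 8.192533
t=5: π = [0.3077, 0.3018, 0.3905], E[r] = 2.7633, γ^t·E[r] = 0.464429, running G = 8.656962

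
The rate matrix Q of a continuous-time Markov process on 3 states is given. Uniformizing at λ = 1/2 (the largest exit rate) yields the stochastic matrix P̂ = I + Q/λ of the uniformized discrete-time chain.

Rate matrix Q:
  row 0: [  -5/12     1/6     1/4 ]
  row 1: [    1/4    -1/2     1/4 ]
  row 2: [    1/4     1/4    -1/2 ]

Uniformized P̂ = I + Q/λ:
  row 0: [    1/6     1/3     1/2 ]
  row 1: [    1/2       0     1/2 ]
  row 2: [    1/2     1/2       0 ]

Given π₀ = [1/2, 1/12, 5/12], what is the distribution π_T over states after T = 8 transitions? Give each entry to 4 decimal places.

t=0: π = [0.5000, 0.0833, 0.4167]
t=1: π = [0.3333, 0.3750, 0.2917]
t=2: π = [0.3889, 0.2569, 0.3542]
t=3: π = [0.3704, 0.3067, 0.3229]
t=4: π = [0.3765, 0.2849, 0.3385]
t=5: π = [0.3745, 0.2948, 0.3307]
t=6: π = [0.3752, 0.2902, 0.3346]
t=7: π = [0.3749, 0.2924, 0.3327]
t=8: π = [0.3750, 0.2913, 0.3337]

π = [0.3750, 0.2913, 0.3337]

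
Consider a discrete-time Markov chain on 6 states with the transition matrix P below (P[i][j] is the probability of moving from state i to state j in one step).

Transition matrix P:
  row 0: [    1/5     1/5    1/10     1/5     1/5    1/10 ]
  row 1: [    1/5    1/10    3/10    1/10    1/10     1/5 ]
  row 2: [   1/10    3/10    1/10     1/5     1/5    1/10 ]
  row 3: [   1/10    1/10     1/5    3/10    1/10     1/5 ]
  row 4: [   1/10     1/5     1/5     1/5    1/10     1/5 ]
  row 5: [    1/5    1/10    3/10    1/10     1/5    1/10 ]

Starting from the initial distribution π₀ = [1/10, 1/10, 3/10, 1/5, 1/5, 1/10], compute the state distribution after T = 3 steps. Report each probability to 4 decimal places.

t=0: π = [0.1000, 0.1000, 0.3000, 0.2000, 0.2000, 0.1000]
t=1: π = [0.1300, 0.1900, 0.1800, 0.2000, 0.1500, 0.1500]
t=2: π = [0.1470, 0.1640, 0.2030, 0.1860, 0.1460, 0.1540]
t=3: π = [0.1465, 0.1699, 0.1968, 0.1868, 0.1504, 0.1496]

π = [0.1465, 0.1699, 0.1968, 0.1868, 0.1504, 0.1496]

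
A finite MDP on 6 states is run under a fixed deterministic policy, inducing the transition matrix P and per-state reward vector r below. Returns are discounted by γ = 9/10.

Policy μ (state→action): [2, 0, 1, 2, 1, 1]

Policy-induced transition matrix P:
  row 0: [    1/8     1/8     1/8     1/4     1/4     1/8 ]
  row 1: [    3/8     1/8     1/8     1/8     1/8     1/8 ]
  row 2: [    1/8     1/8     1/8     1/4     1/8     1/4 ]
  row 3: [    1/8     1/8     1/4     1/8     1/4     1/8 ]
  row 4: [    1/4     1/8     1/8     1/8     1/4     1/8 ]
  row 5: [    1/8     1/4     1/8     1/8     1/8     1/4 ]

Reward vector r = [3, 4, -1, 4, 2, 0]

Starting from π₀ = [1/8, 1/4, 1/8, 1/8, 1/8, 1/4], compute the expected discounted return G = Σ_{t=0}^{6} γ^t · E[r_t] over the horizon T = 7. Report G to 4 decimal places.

t=0: π = [0.1250, 0.2500, 0.1250, 0.1250, 0.1250, 0.2500], E[r] = 2.0000, γ^t·E[r] = 2.000000, running G = 2.000000
t=1: π = [0.2031, 0.1563, 0.1406, 0.1563, 0.1719, 0.1719], E[r] = 2.0625, γ^t·E[r] = 1.856250, running G = 3.856250
t=2: π = [0.1855, 0.1465, 0.1445, 0.1680, 0.1914, 0.1641], E[r] = 2.0527, γ^t·E[r] = 1.662715, running G = 5.518965
t=3: π = [0.1855, 0.1455, 0.1460, 0.1663, 0.1931, 0.1636], E[r] = 2.0439, γ^t·E[r] = 1.490036, running G = 7.009001
t=4: π = [0.1855, 0.1454, 0.1458, 0.1664, 0.1931, 0.1637], E[r] = 2.0446, γ^t·E[r] = 1.341433, running G = 8.350434
t=5: π = [0.1855, 0.1455, 0.1458, 0.1664, 0.1931, 0.1637], E[r] = 2.0445, γ^t·E[r] = 1.207236, running G = 9.557670
t=6: π = [0.1855, 0.1455, 0.1458, 0.1664, 0.1931, 0.1637], E[r] = 2.0445, γ^t·E[r] = 1.086519, running G = 10.644189

G = 10.6442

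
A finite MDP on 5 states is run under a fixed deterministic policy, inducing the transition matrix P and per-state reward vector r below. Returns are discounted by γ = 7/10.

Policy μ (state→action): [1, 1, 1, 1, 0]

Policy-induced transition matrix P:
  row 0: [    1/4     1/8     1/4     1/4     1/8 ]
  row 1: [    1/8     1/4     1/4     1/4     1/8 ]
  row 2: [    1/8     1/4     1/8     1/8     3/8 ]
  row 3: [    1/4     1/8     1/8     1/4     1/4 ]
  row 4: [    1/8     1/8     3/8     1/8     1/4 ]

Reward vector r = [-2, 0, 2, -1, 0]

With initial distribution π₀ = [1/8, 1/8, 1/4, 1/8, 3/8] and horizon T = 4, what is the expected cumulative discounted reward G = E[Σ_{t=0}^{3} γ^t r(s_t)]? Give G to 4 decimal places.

t=0: π = [0.1250, 0.1250, 0.2500, 0.1250, 0.3750], E[r] = 0.1250, γ^t·E[r] = 0.125000, running G = 0.125000
t=1: π = [0.1563, 0.1719, 0.2500, 0.1719, 0.2500], E[r] = 0.0156, γ^t·E[r] = 0.010938, running G = 0.135938
t=2: π = [0.1660, 0.1777, 0.2285, 0.1875, 0.2402], E[r] = -0.0625, γ^t·E[r] = -0.030625, running G = 0.105313
t=3: π = [0.1692, 0.1758, 0.2280, 0.1914, 0.2356], E[r] = -0.0737, γ^t·E[r] = -0.025290, running G = 0.080023

G = 0.0800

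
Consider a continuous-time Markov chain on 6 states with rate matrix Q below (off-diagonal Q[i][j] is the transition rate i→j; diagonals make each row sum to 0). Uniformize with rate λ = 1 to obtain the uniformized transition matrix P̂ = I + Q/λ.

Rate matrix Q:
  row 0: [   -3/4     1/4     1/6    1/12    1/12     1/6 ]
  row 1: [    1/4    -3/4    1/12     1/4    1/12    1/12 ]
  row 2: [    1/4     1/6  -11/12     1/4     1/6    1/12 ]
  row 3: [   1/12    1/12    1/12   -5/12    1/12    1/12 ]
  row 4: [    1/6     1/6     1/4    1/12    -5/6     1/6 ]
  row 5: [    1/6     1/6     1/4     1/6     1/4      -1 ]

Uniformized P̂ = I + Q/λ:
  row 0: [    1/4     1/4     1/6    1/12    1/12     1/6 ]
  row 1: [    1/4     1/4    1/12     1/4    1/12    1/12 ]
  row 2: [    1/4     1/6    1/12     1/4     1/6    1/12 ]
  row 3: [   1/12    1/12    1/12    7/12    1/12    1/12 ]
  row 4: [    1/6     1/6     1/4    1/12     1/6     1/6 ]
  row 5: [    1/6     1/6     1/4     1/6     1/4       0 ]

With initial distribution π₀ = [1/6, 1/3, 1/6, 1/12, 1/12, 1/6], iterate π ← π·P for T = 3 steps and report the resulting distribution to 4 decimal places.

t=0: π = [0.1667, 0.3333, 0.1667, 0.0833, 0.0833, 0.1667]
t=1: π = [0.2153, 0.2014, 0.1389, 0.2222, 0.1319, 0.0903]
t=2: π = [0.1944, 0.1829, 0.1383, 0.2587, 0.1209, 0.1047]
t=3: π = [0.1881, 0.1766, 0.1372, 0.2749, 0.1224, 0.1009]

π = [0.1881, 0.1766, 0.1372, 0.2749, 0.1224, 0.1009]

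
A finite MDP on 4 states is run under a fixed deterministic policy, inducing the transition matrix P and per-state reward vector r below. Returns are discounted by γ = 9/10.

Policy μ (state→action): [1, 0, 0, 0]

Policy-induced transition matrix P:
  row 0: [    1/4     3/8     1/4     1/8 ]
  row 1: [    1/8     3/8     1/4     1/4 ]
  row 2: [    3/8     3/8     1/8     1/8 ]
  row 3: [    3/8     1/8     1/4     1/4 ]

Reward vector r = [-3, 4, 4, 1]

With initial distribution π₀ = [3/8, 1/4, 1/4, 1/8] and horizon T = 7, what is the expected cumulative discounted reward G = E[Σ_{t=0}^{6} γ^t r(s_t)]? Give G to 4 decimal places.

t=0: π = [0.3750, 0.2500, 0.2500, 0.1250], E[r] = 1.0000, γ^t·E[r] = 1.000000, running G = 1.000000
t=1: π = [0.2656, 0.3438, 0.2188, 0.1719], E[r] = 1.6250, γ^t·E[r] = 1.462500, running G = 2.462500
t=2: π = [0.2559, 0.3320, 0.2227, 0.1895], E[r] = 1.6406, γ^t·E[r] = 1.328906, running G = 3.791406
t=3: π = [0.2600, 0.3276, 0.2222, 0.1902], E[r] = 1.6094, γ^t·E[r] = 1.173234, running G = 4.964641
t=4: π = [0.2606, 0.3275, 0.2222, 0.1897], E[r] = 1.6067, γ^t·E[r] = 1.054149, running G = 6.018790
t=5: π = [0.2606, 0.3276, 0.2222, 0.1896], E[r] = 1.6071, γ^t·E[r] = 0.948986, running G = 6.967776
t=6: π = [0.2605, 0.3276, 0.2222, 0.1897], E[r] = 1.6073, γ^t·E[r] = 0.854175, running G = 7.821951

G = 7.8220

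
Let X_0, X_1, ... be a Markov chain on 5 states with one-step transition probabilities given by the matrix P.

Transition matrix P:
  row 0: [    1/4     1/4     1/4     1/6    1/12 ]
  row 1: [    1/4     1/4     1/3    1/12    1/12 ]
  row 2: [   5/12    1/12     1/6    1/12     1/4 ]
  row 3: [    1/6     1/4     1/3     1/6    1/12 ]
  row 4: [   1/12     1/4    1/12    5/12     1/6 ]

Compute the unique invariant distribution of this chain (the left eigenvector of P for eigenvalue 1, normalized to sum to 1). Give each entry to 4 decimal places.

Balance equations π_j = Σ_i π_i·P[i][j]:
  π_0 = 1/4·π_0 + 1/4·π_1 + 5/12·π_2 + 1/6·π_3 + 1/12·π_4
  π_1 = 1/4·π_0 + 1/4·π_1 + 1/12·π_2 + 1/4·π_3 + 1/4·π_4
  π_2 = 1/4·π_0 + 1/3·π_1 + 1/6·π_2 + 1/3·π_3 + 1/12·π_4
  π_3 = 1/6·π_0 + 1/12·π_1 + 1/12·π_2 + 1/6·π_3 + 5/12·π_4
  normalize: π_0 + π_1 + π_2 + π_3 + π_4 = 1
Solving the linear system gives exactly π = [545/2147, 4513/21470, 5127/21470, 92/565, 1442/10735].

π = [0.2538, 0.2102, 0.2388, 0.1628, 0.1343]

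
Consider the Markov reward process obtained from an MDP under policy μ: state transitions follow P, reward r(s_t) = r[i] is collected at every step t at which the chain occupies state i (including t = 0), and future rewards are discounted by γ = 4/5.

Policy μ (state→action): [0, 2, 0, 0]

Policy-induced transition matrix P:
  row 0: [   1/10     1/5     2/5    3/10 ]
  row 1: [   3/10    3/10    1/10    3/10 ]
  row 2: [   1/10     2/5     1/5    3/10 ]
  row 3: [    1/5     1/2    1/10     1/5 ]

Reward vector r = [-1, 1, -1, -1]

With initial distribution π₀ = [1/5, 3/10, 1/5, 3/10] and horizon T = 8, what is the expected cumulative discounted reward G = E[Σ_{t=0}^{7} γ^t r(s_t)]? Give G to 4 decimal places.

t=0: π = [0.2000, 0.3000, 0.2000, 0.3000], E[r] = -0.4000, γ^t·E[r] = -0.400000, running G = -0.400000
t=1: π = [0.1900, 0.3600, 0.1800, 0.2700], E[r] = -0.2800, γ^t·E[r] = -0.224000, running G = -0.624000
t=2: π = [0.1990, 0.3530, 0.1750, 0.2730], E[r] = -0.2940, γ^t·E[r] = -0.188160, running G = -0.812160
t=3: π = [0.1979, 0.3522, 0.1772, 0.2727], E[r] = -0.2956, γ^t·E[r] = -0.151347, running G = -0.963507
t=4: π = [0.1977, 0.3525, 0.1771, 0.2727], E[r] = -0.2951, γ^t·E[r] = -0.120857, running G = -1.084364
t=5: π = [0.1978, 0.3525, 0.1770, 0.2727], E[r] = -0.2950, γ^t·E[r] = -0.096676, running G = -1.181040
t=6: π = [0.1978, 0.3525, 0.1770, 0.2727], E[r] = -0.2951, γ^t·E[r] = -0.077348, running G = -1.258388
t=7: π = [0.1978, 0.3525, 0.1770, 0.2727], E[r] = -0.2951, γ^t·E[r] = -0.061878, running G = -1.320265

G = -1.3203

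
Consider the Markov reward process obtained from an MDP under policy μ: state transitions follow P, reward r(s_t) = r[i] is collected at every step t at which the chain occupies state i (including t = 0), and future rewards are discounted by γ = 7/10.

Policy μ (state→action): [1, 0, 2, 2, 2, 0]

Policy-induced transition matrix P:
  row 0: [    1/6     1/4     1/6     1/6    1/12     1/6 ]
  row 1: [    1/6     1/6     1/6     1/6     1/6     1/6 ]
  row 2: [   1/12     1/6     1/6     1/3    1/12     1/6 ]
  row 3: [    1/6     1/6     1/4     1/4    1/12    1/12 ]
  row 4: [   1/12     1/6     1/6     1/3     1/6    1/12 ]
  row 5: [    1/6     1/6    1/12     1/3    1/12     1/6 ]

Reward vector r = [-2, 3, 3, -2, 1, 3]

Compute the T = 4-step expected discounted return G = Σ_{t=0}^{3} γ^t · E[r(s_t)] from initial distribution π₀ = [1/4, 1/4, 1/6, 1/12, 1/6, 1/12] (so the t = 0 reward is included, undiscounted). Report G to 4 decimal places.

t=0: π = [0.2500, 0.2500, 0.1667, 0.0833, 0.1667, 0.0833], E[r] = 1.0000, γ^t·E[r] = 1.000000, running G = 1.000000
t=1: π = [0.1389, 0.1875, 0.1667, 0.2431, 0.1181, 0.1458], E[r] = 0.8542, γ^t·E[r] = 0.597917, running G = 1.597917
t=2: π = [0.1429, 0.1782, 0.1748, 0.2587, 0.1088, 0.1366], E[r] = 0.7743, γ^t·E[r] = 0.379410, running G = 1.977326
t=3: π = [0.1430, 0.1786, 0.1768, 0.2582, 0.1073, 0.1360], E[r] = 0.7791, γ^t·E[r] = 0.267224, running G = 2.244551

G = 2.2446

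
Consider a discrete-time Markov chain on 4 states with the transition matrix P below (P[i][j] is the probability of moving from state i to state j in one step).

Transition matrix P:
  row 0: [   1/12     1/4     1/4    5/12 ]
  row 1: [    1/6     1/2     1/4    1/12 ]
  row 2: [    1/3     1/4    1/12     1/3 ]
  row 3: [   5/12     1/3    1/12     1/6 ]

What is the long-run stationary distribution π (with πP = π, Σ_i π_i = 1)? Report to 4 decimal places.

Balance equations π_j = Σ_i π_i·P[i][j]:
  π_0 = 1/12·π_0 + 1/6·π_1 + 1/3·π_2 + 5/12·π_3
  π_1 = 1/4·π_0 + 1/2·π_1 + 1/4·π_2 + 1/3·π_3
  π_2 = 1/4·π_0 + 1/4·π_1 + 1/12·π_2 + 1/12·π_3
  normalize: π_0 + π_1 + π_2 + π_3 = 1
Solving the linear system gives exactly π = [451/1928, 691/1928, 351/1928, 435/1928].

π = [0.2339, 0.3584, 0.1821, 0.2256]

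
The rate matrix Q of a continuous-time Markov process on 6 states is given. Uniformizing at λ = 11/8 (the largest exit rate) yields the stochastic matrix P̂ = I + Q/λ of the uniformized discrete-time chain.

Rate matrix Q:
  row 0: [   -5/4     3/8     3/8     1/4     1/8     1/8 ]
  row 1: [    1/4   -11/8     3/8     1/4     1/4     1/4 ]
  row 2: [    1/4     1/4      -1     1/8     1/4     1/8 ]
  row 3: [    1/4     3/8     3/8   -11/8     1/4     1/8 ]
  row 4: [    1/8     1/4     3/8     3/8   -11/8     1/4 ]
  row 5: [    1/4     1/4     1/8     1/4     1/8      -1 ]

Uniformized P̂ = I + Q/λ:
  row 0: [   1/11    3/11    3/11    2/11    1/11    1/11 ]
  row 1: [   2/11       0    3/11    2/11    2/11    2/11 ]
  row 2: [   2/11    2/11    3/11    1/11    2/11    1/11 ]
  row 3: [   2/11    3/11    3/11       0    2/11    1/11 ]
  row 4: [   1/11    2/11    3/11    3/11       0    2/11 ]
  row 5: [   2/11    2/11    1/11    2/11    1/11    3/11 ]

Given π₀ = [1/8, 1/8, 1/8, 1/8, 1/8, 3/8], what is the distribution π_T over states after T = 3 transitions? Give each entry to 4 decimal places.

π = [0.1557, 0.1769, 0.2453, 0.1456, 0.1302, 0.1463]

t=0: π = [0.1250, 0.1250, 0.1250, 0.1250, 0.1250, 0.3750]
t=1: π = [0.1591, 0.1818, 0.2045, 0.1591, 0.1136, 0.1818]
t=2: π = [0.1570, 0.1777, 0.2397, 0.1446, 0.1302, 0.1508]
t=3: π = [0.1557, 0.1769, 0.2453, 0.1456, 0.1302, 0.1463]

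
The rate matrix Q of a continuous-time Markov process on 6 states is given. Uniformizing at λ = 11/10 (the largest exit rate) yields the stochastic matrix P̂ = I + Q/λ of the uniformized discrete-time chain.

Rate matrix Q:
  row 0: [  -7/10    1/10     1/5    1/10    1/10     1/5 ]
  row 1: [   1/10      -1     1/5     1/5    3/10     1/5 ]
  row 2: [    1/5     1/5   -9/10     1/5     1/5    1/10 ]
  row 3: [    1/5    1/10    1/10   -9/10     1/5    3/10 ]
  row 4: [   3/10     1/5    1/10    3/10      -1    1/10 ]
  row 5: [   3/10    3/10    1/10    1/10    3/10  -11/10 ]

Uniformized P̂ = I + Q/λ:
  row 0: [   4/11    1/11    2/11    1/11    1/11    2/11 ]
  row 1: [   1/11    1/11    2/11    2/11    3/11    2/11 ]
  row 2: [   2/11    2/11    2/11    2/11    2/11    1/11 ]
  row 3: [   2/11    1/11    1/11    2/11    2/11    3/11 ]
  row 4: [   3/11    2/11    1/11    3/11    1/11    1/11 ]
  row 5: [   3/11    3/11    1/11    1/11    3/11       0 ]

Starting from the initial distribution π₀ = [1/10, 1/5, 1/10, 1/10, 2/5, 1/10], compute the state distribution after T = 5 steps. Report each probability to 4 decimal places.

t=0: π = [0.1000, 0.2000, 0.1000, 0.1000, 0.4000, 0.1000]
t=1: π = [0.2273, 0.1545, 0.1273, 0.2000, 0.1636, 0.1273]
t=2: π = [0.2355, 0.1405, 0.1372, 0.1645, 0.1719, 0.1504]
t=3: π = [0.2412, 0.1464, 0.1376, 0.1624, 0.1712, 0.1413]
t=4: π = [0.2408, 0.1447, 0.1386, 0.1626, 0.1705, 0.1428]
t=5: π = [0.2409, 0.1450, 0.1386, 0.1624, 0.1706, 0.1425]

π = [0.2409, 0.1450, 0.1386, 0.1624, 0.1706, 0.1425]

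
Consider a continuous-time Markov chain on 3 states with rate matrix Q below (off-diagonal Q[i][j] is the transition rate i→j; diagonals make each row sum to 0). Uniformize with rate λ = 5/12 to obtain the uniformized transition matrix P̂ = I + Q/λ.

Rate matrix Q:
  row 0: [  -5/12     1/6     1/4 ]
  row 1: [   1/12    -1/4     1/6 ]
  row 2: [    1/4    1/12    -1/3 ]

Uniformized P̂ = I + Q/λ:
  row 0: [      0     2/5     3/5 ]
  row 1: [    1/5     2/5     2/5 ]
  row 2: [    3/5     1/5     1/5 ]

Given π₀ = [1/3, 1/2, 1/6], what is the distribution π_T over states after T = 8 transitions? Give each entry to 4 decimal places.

t=0: π = [0.3333, 0.5000, 0.1667]
t=1: π = [0.2000, 0.3667, 0.4333]
t=2: π = [0.3333, 0.3133, 0.3533]
t=3: π = [0.2747, 0.3293, 0.3960]
t=4: π = [0.3035, 0.3208, 0.3757]
t=5: π = [0.2896, 0.3249, 0.3855]
t=6: π = [0.2963, 0.3229, 0.3808]
t=7: π = [0.2931, 0.3238, 0.3831]
t=8: π = [0.2946, 0.3234, 0.3820]

π = [0.2946, 0.3234, 0.3820]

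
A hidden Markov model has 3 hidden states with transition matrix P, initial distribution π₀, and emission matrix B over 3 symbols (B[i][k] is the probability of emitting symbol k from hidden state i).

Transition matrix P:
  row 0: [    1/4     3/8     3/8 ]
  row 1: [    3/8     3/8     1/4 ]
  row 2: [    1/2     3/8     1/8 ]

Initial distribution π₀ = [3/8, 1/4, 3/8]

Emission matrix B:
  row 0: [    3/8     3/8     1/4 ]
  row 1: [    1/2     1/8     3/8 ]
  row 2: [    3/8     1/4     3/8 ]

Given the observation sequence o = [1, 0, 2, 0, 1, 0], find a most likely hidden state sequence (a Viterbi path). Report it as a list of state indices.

t=0: δ = [1.406e-01, 3.125e-02, 9.375e-02]  (obs o_0=1)
t=1: δ = [1.758e-02, 2.637e-02, 1.978e-02]  ψ = [2, 0, 0]  (obs o_1=0)
t=2: δ = [2.472e-03, 3.708e-03, 2.472e-03]  ψ = [1, 1, 0]  (obs o_2=2)
t=3: δ = [5.214e-04, 6.952e-04, 3.476e-04]  ψ = [1, 1, 0]  (obs o_3=0)
t=4: δ = [9.777e-05, 3.259e-05, 4.888e-05]  ψ = [1, 1, 0]  (obs o_4=1)
t=5: δ = [9.166e-06, 1.833e-05, 1.375e-05]  ψ = [0, 0, 0]  (obs o_5=0)
backtrack: best end state = 1; path = [0, 1, 1, 1, 0, 1]

path = [0, 1, 1, 1, 0, 1]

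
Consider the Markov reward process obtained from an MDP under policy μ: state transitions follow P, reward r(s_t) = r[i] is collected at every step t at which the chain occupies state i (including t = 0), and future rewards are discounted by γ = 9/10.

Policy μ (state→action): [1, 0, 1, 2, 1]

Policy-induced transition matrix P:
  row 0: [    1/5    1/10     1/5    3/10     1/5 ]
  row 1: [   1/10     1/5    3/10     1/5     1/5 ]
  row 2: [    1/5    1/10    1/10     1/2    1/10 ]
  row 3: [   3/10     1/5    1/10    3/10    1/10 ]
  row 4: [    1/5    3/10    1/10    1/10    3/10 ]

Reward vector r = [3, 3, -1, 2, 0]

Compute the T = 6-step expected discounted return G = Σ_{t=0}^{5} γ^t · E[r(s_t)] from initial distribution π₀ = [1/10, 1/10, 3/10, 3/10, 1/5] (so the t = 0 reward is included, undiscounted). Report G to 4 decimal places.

t=0: π = [0.1000, 0.1000, 0.3000, 0.3000, 0.2000], E[r] = 0.9000, γ^t·E[r] = 0.900000, running G = 0.900000
t=1: π = [0.2200, 0.1800, 0.1300, 0.3100, 0.1600], E[r] = 1.6900, γ^t·E[r] = 1.521000, running G = 2.421000
t=2: π = [0.2130, 0.1810, 0.1580, 0.2760, 0.1720], E[r] = 1.5760, γ^t·E[r] = 1.276560, running G = 3.697560
t=3: π = [0.2095, 0.1801, 0.1575, 0.2791, 0.1738], E[r] = 1.5695, γ^t·E[r] = 1.144166, running G = 4.841726
t=4: π = [0.2099, 0.1807, 0.1570, 0.2787, 0.1737], E[r] = 1.5722, γ^t·E[r] = 1.031540, running G = 5.873266
t=5: π = [0.2098, 0.1807, 0.1571, 0.2786, 0.1738], E[r] = 1.5715, γ^t·E[r] = 0.927960, running G = 6.801225

G = 6.8012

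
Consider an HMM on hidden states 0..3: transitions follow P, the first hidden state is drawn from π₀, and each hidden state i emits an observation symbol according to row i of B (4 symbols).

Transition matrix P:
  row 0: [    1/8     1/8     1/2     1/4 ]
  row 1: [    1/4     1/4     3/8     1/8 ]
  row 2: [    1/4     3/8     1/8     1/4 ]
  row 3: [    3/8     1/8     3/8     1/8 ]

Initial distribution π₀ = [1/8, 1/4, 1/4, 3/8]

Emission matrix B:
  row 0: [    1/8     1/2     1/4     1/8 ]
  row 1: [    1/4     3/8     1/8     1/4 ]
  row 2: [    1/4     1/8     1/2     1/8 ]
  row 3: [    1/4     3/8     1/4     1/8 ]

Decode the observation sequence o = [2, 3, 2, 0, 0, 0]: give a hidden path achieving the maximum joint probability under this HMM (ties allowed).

t=0: δ = [3.125e-02, 3.125e-02, 1.250e-01, 9.375e-02]  (obs o_0=2)
t=1: δ = [4.395e-03, 1.172e-02, 4.395e-03, 3.906e-03]  ψ = [3, 2, 3, 2]  (obs o_1=3)
t=2: δ = [7.324e-04, 3.662e-04, 2.197e-03, 3.662e-04]  ψ = [1, 1, 1, 1]  (obs o_2=2)
t=3: δ = [6.866e-05, 2.060e-04, 9.155e-05, 1.373e-04]  ψ = [2, 2, 0, 2]  (obs o_3=0)
t=4: δ = [6.437e-06, 1.287e-05, 1.931e-05, 6.437e-06]  ψ = [1, 1, 1, 1]  (obs o_4=0)
t=5: δ = [6.035e-07, 1.810e-06, 1.207e-06, 1.207e-06]  ψ = [2, 2, 1, 2]  (obs o_5=0)
backtrack: best end state = 1; path = [2, 1, 2, 1, 2, 1]

path = [2, 1, 2, 1, 2, 1]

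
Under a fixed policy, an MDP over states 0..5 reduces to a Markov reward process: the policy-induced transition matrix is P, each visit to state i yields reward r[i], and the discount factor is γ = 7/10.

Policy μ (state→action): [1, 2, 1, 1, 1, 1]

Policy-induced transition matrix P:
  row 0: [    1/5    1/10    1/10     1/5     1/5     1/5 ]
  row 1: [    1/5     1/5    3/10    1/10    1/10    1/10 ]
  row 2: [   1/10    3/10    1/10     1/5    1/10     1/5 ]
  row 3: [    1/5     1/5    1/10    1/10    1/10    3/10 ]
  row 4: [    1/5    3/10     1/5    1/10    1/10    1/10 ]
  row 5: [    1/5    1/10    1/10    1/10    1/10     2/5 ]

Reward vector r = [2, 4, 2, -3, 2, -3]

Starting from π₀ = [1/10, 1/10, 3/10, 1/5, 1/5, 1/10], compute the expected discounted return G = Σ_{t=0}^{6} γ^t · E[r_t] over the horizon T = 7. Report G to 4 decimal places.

t=0: π = [0.1000, 0.1000, 0.3000, 0.2000, 0.2000, 0.1000], E[r] = 0.7000, γ^t·E[r] = 0.700000, running G = 0.700000
t=1: π = [0.1700, 0.2300, 0.1400, 0.1400, 0.1100, 0.2100], E[r] = 0.7100, γ^t·E[r] = 0.497000, running G = 1.197000
t=2: π = [0.1860, 0.1870, 0.1570, 0.1310, 0.1170, 0.2220], E[r] = 0.6090, γ^t·E[r] = 0.298410, running G = 1.495410
t=3: π = [0.1843, 0.1866, 0.1491, 0.1343, 0.1186, 0.2271], E[r] = 0.5662, γ^t·E[r] = 0.194207, running G = 1.689617
t=4: π = [0.1851, 0.1856, 0.1492, 0.1333, 0.1184, 0.2283], E[r] = 0.5629, γ^t·E[r] = 0.135155, running G = 1.824771
t=5: π = [0.1851, 0.1854, 0.1490, 0.1334, 0.1185, 0.2286], E[r] = 0.5607, γ^t·E[r] = 0.094242, running G = 1.919014
t=6: π = [0.1851, 0.1854, 0.1489, 0.1334, 0.1185, 0.2287], E[r] = 0.5604, γ^t·E[r] = 0.065929, running G = 1.984943

G = 1.9849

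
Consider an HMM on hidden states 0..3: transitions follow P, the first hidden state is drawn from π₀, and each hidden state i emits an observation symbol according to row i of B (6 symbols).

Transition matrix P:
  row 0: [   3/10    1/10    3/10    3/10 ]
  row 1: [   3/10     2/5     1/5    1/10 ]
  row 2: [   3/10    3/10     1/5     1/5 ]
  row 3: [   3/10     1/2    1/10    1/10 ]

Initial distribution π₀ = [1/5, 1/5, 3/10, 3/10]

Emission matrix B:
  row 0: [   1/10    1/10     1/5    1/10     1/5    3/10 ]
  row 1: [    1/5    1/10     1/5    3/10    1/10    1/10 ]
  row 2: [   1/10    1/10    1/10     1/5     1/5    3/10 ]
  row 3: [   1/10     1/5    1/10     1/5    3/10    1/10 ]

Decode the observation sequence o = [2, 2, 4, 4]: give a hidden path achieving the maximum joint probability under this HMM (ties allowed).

path = [1, 1, 0, 3]

t=0: δ = [4.000e-02, 4.000e-02, 3.000e-02, 3.000e-02]  (obs o_0=2)
t=1: δ = [2.400e-03, 3.200e-03, 1.200e-03, 1.200e-03]  ψ = [0, 1, 0, 0]  (obs o_1=2)
t=2: δ = [1.920e-04, 1.280e-04, 1.440e-04, 2.160e-04]  ψ = [1, 1, 0, 0]  (obs o_2=4)
t=3: δ = [1.296e-05, 1.080e-05, 1.152e-05, 1.728e-05]  ψ = [3, 3, 0, 0]  (obs o_3=4)
backtrack: best end state = 3; path = [1, 1, 0, 3]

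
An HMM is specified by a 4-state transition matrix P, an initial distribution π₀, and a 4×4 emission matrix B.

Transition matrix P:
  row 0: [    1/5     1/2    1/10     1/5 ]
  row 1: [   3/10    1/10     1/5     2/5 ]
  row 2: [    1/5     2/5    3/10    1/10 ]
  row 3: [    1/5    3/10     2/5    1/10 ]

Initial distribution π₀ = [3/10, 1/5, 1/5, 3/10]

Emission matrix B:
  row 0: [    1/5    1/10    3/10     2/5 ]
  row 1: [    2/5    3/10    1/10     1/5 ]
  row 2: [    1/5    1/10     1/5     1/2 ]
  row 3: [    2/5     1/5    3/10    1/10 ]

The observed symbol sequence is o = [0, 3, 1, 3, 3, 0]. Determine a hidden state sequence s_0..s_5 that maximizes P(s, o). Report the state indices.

path = [3, 2, 1, 2, 2, 1]

t=0: δ = [6.000e-02, 8.000e-02, 4.000e-02, 1.200e-01]  (obs o_0=0)
t=1: δ = [9.600e-03, 7.200e-03, 2.400e-02, 3.200e-03]  ψ = [1, 3, 3, 1]  (obs o_1=3)
t=2: δ = [4.800e-04, 2.880e-03, 7.200e-04, 5.760e-04]  ψ = [2, 2, 2, 1]  (obs o_2=1)
t=3: δ = [3.456e-04, 5.760e-05, 2.880e-04, 1.152e-04]  ψ = [1, 1, 1, 1]  (obs o_3=3)
t=4: δ = [2.765e-05, 3.456e-05, 4.320e-05, 6.912e-06]  ψ = [0, 0, 2, 0]  (obs o_4=3)
t=5: δ = [2.074e-06, 6.912e-06, 2.592e-06, 5.530e-06]  ψ = [1, 2, 2, 1]  (obs o_5=0)
backtrack: best end state = 1; path = [3, 2, 1, 2, 2, 1]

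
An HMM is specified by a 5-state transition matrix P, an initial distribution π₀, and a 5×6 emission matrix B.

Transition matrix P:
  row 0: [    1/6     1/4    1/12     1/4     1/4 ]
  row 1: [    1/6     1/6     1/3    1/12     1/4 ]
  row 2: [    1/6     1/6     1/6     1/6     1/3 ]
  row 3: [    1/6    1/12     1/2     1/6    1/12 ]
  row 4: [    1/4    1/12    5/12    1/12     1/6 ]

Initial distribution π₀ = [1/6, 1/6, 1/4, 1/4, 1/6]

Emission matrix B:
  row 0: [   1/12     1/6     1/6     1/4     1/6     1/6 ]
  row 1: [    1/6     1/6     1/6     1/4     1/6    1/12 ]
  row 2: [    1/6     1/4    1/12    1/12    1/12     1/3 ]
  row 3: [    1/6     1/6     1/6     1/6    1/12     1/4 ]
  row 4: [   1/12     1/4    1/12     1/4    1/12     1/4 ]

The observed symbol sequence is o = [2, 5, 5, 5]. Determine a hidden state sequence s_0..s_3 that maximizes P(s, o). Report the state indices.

t=0: δ = [2.778e-02, 2.778e-02, 2.083e-02, 4.167e-02, 1.389e-02]  (obs o_0=2)
t=1: δ = [1.157e-03, 5.787e-04, 6.944e-03, 1.736e-03, 1.736e-03]  ψ = [3, 0, 3, 0, 0]  (obs o_1=5)
t=2: δ = [1.929e-04, 9.645e-05, 3.858e-04, 2.894e-04, 5.787e-04]  ψ = [2, 2, 2, 2, 2]  (obs o_2=5)
t=3: δ = [2.411e-05, 5.358e-06, 8.038e-05, 1.608e-05, 3.215e-05]  ψ = [4, 2, 4, 2, 2]  (obs o_3=5)
backtrack: best end state = 2; path = [3, 2, 4, 2]

path = [3, 2, 4, 2]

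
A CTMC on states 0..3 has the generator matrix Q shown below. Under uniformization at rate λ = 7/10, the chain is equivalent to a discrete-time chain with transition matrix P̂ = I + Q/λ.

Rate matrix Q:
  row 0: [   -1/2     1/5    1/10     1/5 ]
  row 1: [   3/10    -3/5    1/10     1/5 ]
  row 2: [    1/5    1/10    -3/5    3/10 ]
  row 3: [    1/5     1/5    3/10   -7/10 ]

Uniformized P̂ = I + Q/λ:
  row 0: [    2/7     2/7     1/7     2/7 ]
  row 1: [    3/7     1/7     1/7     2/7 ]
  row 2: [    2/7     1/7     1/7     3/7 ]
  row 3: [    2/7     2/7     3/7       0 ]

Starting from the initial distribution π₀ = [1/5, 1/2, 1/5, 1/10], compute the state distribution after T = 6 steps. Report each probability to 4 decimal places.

π = [0.3176, 0.2235, 0.2134, 0.2455]

t=0: π = [0.2000, 0.5000, 0.2000, 0.1000]
t=1: π = [0.3571, 0.1857, 0.1714, 0.2857]
t=2: π = [0.3122, 0.2347, 0.2245, 0.2286]
t=3: π = [0.3192, 0.2201, 0.2082, 0.2525]
t=4: π = [0.3172, 0.2245, 0.2150, 0.2433]
t=5: π = [0.3178, 0.2229, 0.2124, 0.2469]
t=6: π = [0.3176, 0.2235, 0.2134, 0.2455]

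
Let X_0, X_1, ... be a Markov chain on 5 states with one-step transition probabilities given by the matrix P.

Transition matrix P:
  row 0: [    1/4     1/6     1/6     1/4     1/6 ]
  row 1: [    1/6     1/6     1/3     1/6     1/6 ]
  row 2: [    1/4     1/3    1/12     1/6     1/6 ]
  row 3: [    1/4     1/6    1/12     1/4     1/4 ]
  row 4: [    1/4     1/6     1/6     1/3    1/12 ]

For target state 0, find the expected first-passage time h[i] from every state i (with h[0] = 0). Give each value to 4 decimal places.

h = [0.0000, 4.6432, 4.3337, 4.2722, 4.2766]

First-step conditioning: h[0] = 0; for i ≠ 0, h[i] = 1 + Σ_k P[i][k]·h[k].
  h[1] = 1 + 1/6·h[1] + 1/3·h[2] + 1/6·h[3] + 1/6·h[4]
  h[2] = 1 + 1/3·h[1] + 1/12·h[2] + 1/6·h[3] + 1/6·h[4]
  h[3] = 1 + 1/6·h[1] + 1/12·h[2] + 1/4·h[3] + 1/4·h[4]
  h[4] = 1 + 1/6·h[1] + 1/6·h[2] + 1/3·h[3] + 1/12·h[4]
Solving the 4×4 linear system over states ≠ 0 gives exactly h = [0, 4230/911, 3948/911, 3892/911, 3896/911] (h[0] = 0 is the target).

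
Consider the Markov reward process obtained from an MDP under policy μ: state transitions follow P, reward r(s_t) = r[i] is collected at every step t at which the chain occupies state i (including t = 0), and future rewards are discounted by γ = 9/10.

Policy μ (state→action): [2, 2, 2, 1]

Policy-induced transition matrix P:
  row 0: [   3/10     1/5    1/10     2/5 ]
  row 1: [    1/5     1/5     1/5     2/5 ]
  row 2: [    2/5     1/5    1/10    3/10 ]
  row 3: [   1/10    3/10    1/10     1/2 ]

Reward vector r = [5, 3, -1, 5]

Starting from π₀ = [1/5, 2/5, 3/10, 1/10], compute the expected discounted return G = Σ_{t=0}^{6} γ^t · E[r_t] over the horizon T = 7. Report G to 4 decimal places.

G = 18.2925

t=0: π = [0.2000, 0.4000, 0.3000, 0.1000], E[r] = 2.4000, γ^t·E[r] = 2.400000, running G = 2.400000
t=1: π = [0.2700, 0.2100, 0.1400, 0.3800], E[r] = 3.7400, γ^t·E[r] = 3.366000, running G = 5.766000
t=2: π = [0.2170, 0.2380, 0.1210, 0.4240], E[r] = 3.7980, γ^t·E[r] = 3.076380, running G = 8.842380
t=3: π = [0.2035, 0.2424, 0.1238, 0.4303], E[r] = 3.7724, γ^t·E[r] = 2.750080, running G = 11.592460
t=4: π = [0.2021, 0.2430, 0.1242, 0.4307], E[r] = 3.7685, γ^t·E[r] = 2.472513, running G = 14.064972
t=5: π = [0.2020, 0.2431, 0.1243, 0.4306], E[r] = 3.7681, γ^t·E[r] = 2.224997, running G = 16.289969
t=6: π = [0.2020, 0.2431, 0.1243, 0.4306], E[r] = 3.7680, γ^t·E[r] = 2.002487, running G = 18.292457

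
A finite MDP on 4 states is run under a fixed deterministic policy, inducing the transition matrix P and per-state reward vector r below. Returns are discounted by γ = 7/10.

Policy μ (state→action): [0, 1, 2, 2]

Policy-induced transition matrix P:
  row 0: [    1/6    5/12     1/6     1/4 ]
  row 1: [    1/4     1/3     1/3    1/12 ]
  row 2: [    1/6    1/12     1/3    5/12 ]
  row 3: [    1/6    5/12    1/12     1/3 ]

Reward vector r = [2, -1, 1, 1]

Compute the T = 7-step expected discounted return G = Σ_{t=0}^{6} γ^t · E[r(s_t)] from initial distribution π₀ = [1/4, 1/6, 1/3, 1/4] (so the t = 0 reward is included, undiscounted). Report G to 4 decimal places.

t=0: π = [0.2500, 0.1667, 0.3333, 0.2500], E[r] = 0.9167, γ^t·E[r] = 0.916667, running G = 0.916667
t=1: π = [0.1806, 0.2917, 0.2292, 0.2986], E[r] = 0.5972, γ^t·E[r] = 0.418056, running G = 1.334722
t=2: π = [0.1910, 0.3160, 0.2286, 0.2645], E[r] = 0.5590, γ^t·E[r] = 0.273924, running G = 1.608646
t=3: π = [0.1930, 0.3141, 0.2354, 0.2575], E[r] = 0.5647, γ^t·E[r] = 0.193698, running G = 1.802344
t=4: π = [0.1928, 0.3120, 0.2368, 0.2583], E[r] = 0.5688, γ^t·E[r] = 0.136567, running G = 1.938912
t=5: π = [0.1927, 0.3117, 0.2366, 0.2590], E[r] = 0.5692, γ^t·E[r] = 0.095666, running G = 2.034578
t=6: π = [0.1926, 0.3118, 0.2365, 0.2591], E[r] = 0.5690, γ^t·E[r] = 0.066943, running G = 2.101521

G = 2.1015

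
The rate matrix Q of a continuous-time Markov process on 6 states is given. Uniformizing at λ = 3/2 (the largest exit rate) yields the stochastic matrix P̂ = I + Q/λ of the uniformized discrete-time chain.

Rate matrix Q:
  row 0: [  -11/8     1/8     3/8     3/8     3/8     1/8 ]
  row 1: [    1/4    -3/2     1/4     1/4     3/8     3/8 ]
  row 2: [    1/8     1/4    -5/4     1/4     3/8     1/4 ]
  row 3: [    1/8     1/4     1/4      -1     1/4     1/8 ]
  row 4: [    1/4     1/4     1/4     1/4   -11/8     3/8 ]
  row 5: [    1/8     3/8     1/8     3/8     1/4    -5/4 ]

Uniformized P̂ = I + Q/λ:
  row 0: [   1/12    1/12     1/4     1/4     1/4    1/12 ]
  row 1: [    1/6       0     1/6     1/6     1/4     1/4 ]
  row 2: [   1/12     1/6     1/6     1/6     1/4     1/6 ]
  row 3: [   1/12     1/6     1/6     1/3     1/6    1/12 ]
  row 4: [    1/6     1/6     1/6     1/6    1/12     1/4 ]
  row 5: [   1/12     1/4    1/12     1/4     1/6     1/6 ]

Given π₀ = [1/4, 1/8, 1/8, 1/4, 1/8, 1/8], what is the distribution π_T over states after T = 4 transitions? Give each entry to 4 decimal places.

π = [0.1111, 0.1468, 0.1621, 0.2277, 0.1861, 0.1662]

t=0: π = [0.2500, 0.1250, 0.1250, 0.2500, 0.1250, 0.1250]
t=1: π = [0.1042, 0.1354, 0.1771, 0.2396, 0.1979, 0.1458]
t=2: π = [0.1111, 0.1476, 0.1632, 0.2274, 0.1849, 0.1658]
t=3: π = [0.1110, 0.1466, 0.1621, 0.2276, 0.1864, 0.1662]
t=4: π = [0.1111, 0.1468, 0.1621, 0.2277, 0.1861, 0.1662]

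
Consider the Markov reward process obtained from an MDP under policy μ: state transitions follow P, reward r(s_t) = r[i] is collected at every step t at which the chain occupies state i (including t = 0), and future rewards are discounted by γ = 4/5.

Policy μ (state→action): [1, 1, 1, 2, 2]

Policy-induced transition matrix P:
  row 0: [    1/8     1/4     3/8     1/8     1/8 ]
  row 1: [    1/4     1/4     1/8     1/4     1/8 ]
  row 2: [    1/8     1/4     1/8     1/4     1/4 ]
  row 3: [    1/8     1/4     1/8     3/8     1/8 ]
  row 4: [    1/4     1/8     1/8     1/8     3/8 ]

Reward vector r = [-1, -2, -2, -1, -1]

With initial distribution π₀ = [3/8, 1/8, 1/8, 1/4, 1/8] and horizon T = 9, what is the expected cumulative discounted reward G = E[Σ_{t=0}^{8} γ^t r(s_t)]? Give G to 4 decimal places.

t=0: π = [0.3750, 0.1250, 0.1250, 0.2500, 0.1250], E[r] = -1.2500, γ^t·E[r] = -1.250000, running G = -1.250000
t=1: π = [0.1563, 0.2344, 0.2188, 0.2188, 0.1719], E[r] = -1.4531, γ^t·E[r] = -1.162500, running G = -2.412500
t=2: π = [0.1758, 0.2285, 0.1641, 0.2363, 0.1953], E[r] = -1.3926, γ^t·E[r] = -0.891250, running G = -3.303750
t=3: π = [0.1780, 0.2256, 0.1689, 0.2332, 0.1943], E[r] = -1.3945, γ^t·E[r] = -0.714000, running G = -4.017750
t=4: π = [0.1775, 0.2257, 0.1695, 0.2326, 0.1947], E[r] = -1.3952, γ^t·E[r] = -0.571475, running G = -4.589225
t=5: π = [0.1776, 0.2257, 0.1694, 0.2326, 0.1949], E[r] = -1.3950, γ^t·E[r] = -0.457125, running G = -5.046350
t=6: π = [0.1776, 0.2256, 0.1694, 0.2325, 0.1949], E[r] = -1.3950, γ^t·E[r] = -0.365699, running G = -5.412049
t=7: π = [0.1776, 0.2256, 0.1694, 0.2325, 0.1949], E[r] = -1.3950, γ^t·E[r] = -0.292559, running G = -5.704608
t=8: π = [0.1776, 0.2256, 0.1694, 0.2325, 0.1949], E[r] = -1.3950, γ^t·E[r] = -0.234047, running G = -5.938655

G = -5.9387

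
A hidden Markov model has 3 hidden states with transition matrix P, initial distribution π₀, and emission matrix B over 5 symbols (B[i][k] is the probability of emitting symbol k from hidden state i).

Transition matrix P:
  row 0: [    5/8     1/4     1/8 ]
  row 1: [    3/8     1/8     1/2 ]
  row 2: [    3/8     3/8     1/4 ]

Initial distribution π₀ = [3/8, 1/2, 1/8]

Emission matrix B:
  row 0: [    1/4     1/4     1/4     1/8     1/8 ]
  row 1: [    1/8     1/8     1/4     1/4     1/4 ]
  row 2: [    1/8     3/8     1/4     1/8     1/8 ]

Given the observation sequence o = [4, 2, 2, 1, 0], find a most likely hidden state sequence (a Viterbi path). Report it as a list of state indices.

path = [1, 0, 0, 0, 0]

t=0: δ = [4.688e-02, 1.250e-01, 1.562e-02]  (obs o_0=4)
t=1: δ = [1.172e-02, 3.906e-03, 1.562e-02]  ψ = [1, 1, 1]  (obs o_1=2)
t=2: δ = [1.831e-03, 1.465e-03, 9.766e-04]  ψ = [0, 2, 2]  (obs o_2=2)
t=3: δ = [2.861e-04, 5.722e-05, 2.747e-04]  ψ = [0, 0, 1]  (obs o_3=1)
t=4: δ = [4.470e-05, 1.287e-05, 8.583e-06]  ψ = [0, 2, 2]  (obs o_4=0)
backtrack: best end state = 0; path = [1, 0, 0, 0, 0]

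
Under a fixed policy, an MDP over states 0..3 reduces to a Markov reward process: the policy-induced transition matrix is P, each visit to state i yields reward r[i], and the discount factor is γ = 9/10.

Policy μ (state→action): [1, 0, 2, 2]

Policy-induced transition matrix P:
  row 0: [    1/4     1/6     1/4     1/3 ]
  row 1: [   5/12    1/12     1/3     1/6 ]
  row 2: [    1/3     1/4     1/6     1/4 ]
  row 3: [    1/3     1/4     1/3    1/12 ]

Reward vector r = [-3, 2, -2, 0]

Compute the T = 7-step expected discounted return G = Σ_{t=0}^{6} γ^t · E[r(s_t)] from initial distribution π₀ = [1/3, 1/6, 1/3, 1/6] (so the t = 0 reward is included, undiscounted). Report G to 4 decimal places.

G = -5.9828

t=0: π = [0.3333, 0.1667, 0.3333, 0.1667], E[r] = -1.3333, γ^t·E[r] = -1.333333, running G = -1.333333
t=1: π = [0.3194, 0.1944, 0.2500, 0.2361], E[r] = -1.0694, γ^t·E[r] = -0.962500, running G = -2.295833
t=2: π = [0.3229, 0.1910, 0.2650, 0.2211], E[r] = -1.1169, γ^t·E[r] = -0.904688, running G = -3.200521
t=3: π = [0.3223, 0.1913, 0.2622, 0.2242], E[r] = -1.1090, γ^t·E[r] = -0.808453, running G = -4.008974
t=4: π = [0.3224, 0.1913, 0.2628, 0.2236], E[r] = -1.1102, γ^t·E[r] = -0.728425, running G = -4.737399
t=5: π = [0.3224, 0.1913, 0.2627, 0.2237], E[r] = -1.1100, γ^t·E[r] = -0.655471, running G = -5.392870
t=6: π = [0.3224, 0.1913, 0.2627, 0.2237], E[r] = -1.1101, γ^t·E[r] = -0.589939, running G = -5.982809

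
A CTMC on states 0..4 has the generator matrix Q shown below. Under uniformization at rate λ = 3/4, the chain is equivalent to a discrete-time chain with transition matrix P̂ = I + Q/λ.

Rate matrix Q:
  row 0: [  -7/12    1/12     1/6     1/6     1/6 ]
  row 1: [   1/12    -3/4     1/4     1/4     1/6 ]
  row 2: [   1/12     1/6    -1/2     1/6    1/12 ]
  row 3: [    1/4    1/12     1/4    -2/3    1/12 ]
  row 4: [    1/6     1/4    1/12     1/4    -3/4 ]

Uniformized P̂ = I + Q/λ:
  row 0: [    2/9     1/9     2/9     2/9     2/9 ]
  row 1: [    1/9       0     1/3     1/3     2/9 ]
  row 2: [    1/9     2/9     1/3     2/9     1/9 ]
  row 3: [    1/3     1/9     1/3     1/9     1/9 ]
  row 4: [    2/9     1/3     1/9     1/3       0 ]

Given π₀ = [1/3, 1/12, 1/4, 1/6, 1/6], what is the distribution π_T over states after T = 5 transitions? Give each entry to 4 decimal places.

t=0: π = [0.3333, 0.0833, 0.2500, 0.1667, 0.1667]
t=1: π = [0.2037, 0.1667, 0.2593, 0.2315, 0.1389]
t=2: π = [0.2006, 0.1523, 0.2798, 0.2305, 0.1368]
t=3: π = [0.1998, 0.1557, 0.2806, 0.2287, 0.1351]
t=4: π = [0.1992, 0.1550, 0.2811, 0.2291, 0.1356]
t=5: π = [0.1992, 0.1553, 0.2811, 0.2291, 0.1354]

π = [0.1992, 0.1553, 0.2811, 0.2291, 0.1354]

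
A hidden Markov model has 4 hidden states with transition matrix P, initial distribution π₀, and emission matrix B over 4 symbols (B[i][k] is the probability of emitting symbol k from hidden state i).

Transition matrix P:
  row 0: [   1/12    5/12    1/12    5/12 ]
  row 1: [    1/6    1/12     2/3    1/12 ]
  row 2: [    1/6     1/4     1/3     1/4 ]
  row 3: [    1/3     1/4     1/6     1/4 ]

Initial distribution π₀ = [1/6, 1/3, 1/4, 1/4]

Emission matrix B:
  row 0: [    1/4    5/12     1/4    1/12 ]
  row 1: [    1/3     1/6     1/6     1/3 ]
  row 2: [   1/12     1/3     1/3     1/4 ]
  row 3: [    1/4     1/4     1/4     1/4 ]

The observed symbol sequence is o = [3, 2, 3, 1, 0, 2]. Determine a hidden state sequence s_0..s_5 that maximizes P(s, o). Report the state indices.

t=0: δ = [1.389e-02, 1.111e-01, 6.250e-02, 6.250e-02]  (obs o_0=3)
t=1: δ = [5.208e-03, 2.604e-03, 2.469e-02, 3.906e-03]  ψ = [3, 2, 1, 2]  (obs o_1=2)
t=2: δ = [3.429e-04, 2.058e-03, 2.058e-03, 1.543e-03]  ψ = [2, 2, 2, 2]  (obs o_2=3)
t=3: δ = [2.143e-04, 8.573e-05, 4.572e-04, 1.286e-04]  ψ = [3, 2, 1, 2]  (obs o_3=1)
t=4: δ = [1.905e-05, 3.810e-05, 1.270e-05, 2.858e-05]  ψ = [2, 2, 2, 2]  (obs o_4=0)
t=5: δ = [2.381e-06, 1.323e-06, 8.468e-06, 1.985e-06]  ψ = [3, 0, 1, 0]  (obs o_5=2)
backtrack: best end state = 2; path = [1, 2, 1, 2, 1, 2]

path = [1, 2, 1, 2, 1, 2]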